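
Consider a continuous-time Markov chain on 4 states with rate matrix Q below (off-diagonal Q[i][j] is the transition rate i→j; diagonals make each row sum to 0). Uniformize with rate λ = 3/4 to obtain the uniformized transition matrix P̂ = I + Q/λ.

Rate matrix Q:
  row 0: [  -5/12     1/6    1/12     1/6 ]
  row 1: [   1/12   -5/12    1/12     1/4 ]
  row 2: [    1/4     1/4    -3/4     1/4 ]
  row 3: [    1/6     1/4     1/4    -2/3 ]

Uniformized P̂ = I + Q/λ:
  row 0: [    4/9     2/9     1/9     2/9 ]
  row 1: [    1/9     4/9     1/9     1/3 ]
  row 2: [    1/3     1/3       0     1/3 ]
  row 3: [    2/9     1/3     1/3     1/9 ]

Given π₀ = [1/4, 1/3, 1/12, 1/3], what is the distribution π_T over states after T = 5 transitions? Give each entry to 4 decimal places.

t=0: π = [0.2500, 0.3333, 0.0833, 0.3333]
t=1: π = [0.2500, 0.3426, 0.1759, 0.2315]
t=2: π = [0.2593, 0.3436, 0.1430, 0.2541]
t=3: π = [0.2575, 0.3427, 0.1517, 0.2481]
t=4: π = [0.2582, 0.3428, 0.1494, 0.2496]
t=5: π = [0.2581, 0.3427, 0.1500, 0.2492]

π = [0.2581, 0.3427, 0.1500, 0.2492]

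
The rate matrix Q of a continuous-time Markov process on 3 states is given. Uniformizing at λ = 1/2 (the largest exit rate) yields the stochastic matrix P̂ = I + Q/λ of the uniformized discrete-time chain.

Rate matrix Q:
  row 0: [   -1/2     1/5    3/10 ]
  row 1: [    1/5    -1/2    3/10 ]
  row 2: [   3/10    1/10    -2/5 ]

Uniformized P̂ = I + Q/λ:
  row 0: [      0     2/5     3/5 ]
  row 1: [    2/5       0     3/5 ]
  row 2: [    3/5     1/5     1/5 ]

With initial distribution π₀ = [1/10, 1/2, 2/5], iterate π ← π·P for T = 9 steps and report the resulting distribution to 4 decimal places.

t=0: π = [0.1000, 0.5000, 0.4000]
t=1: π = [0.4400, 0.1200, 0.4400]
t=2: π = [0.3120, 0.2640, 0.4240]
t=3: π = [0.3600, 0.2096, 0.4304]
t=4: π = [0.3421, 0.2301, 0.4278]
t=5: π = [0.3487, 0.2224, 0.4289]
t=6: π = [0.3463, 0.2253, 0.4285]
t=7: π = [0.3472, 0.2242, 0.4286]
t=8: π = [0.3469, 0.2246, 0.4286]
t=9: π = [0.3470, 0.2245, 0.4286]

π = [0.3470, 0.2245, 0.4286]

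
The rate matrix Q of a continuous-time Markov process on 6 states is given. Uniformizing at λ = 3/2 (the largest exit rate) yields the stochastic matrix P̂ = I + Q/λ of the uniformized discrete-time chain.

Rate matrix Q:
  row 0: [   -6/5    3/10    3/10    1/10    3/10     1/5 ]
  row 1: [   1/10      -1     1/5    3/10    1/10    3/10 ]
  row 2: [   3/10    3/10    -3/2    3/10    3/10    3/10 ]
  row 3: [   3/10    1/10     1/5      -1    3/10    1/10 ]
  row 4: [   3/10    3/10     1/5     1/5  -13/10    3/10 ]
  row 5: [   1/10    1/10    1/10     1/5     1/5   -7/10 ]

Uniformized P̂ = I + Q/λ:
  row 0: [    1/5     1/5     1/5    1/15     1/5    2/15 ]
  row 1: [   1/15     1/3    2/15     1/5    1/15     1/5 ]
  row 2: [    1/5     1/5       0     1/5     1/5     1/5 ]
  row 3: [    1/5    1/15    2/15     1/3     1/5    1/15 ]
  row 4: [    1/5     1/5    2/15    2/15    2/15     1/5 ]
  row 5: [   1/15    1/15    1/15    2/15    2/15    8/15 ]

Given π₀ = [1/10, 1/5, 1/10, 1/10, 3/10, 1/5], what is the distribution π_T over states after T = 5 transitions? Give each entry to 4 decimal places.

t=0: π = [0.1000, 0.2000, 0.1000, 0.1000, 0.3000, 0.2000]
t=1: π = [0.1467, 0.1867, 0.1133, 0.1667, 0.1400, 0.2467]
t=2: π = [0.1422, 0.1698, 0.1116, 0.1769, 0.1493, 0.2502]
t=3: π = [0.1440, 0.1657, 0.1113, 0.1780, 0.1507, 0.2503]
t=4: π = [0.1445, 0.1650, 0.1114, 0.1778, 0.1512, 0.2501]
t=5: π = [0.1447, 0.1649, 0.1114, 0.1777, 0.1513, 0.2500]

π = [0.1447, 0.1649, 0.1114, 0.1777, 0.1513, 0.2500]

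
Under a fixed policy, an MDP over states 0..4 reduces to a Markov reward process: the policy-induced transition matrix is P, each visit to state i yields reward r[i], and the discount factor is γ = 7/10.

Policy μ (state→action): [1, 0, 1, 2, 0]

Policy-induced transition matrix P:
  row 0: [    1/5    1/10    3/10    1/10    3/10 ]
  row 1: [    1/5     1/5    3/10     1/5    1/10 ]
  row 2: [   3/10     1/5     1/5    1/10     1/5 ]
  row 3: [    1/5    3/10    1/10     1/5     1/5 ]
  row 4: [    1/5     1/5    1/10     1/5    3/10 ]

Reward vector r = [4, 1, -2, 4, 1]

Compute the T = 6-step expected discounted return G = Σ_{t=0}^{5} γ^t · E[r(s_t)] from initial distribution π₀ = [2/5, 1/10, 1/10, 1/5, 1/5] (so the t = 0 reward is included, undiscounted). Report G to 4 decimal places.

G = 5.4151

t=0: π = [0.4000, 0.1000, 0.1000, 0.2000, 0.2000], E[r] = 2.5000, γ^t·E[r] = 2.500000, running G = 2.500000
t=1: π = [0.2100, 0.1800, 0.2100, 0.1500, 0.2500], E[r] = 1.4500, γ^t·E[r] = 1.015000, running G = 3.515000
t=2: π = [0.2210, 0.1940, 0.1990, 0.1580, 0.2280], E[r] = 1.5400, γ^t·E[r] = 0.754600, running G = 4.269600
t=3: π = [0.2199, 0.1937, 0.2029, 0.1580, 0.2255], E[r] = 1.5250, γ^t·E[r] = 0.523075, running G = 4.792675
t=4: π = [0.2203, 0.1938, 0.2030, 0.1577, 0.2252], E[r] = 1.5250, γ^t·E[r] = 0.366153, running G = 5.158828
t=5: π = [0.2203, 0.1937, 0.2031, 0.1577, 0.2252], E[r] = 1.5246, γ^t·E[r] = 0.256231, running G = 5.415059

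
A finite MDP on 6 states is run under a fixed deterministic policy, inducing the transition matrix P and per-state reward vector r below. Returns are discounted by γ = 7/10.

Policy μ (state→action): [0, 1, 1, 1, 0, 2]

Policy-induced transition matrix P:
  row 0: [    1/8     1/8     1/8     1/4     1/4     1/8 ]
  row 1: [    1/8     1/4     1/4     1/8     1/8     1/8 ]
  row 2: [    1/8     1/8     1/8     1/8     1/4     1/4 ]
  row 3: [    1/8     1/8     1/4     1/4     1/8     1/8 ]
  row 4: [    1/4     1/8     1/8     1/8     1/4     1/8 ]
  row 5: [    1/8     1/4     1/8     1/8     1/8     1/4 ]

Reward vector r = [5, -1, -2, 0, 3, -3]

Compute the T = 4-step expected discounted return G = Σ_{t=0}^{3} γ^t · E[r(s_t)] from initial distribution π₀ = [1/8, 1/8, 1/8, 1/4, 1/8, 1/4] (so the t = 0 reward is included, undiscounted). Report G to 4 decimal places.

G = 0.2478

t=0: π = [0.1250, 0.1250, 0.1250, 0.2500, 0.1250, 0.2500], E[r] = -0.1250, γ^t·E[r] = -0.125000, running G = -0.125000
t=1: π = [0.1406, 0.1719, 0.1719, 0.1719, 0.1719, 0.1719], E[r] = 0.1875, γ^t·E[r] = 0.131250, running G = 0.006250
t=2: π = [0.1465, 0.1680, 0.1680, 0.1641, 0.1855, 0.1680], E[r] = 0.2813, γ^t·E[r] = 0.137813, running G = 0.144063
t=3: π = [0.1482, 0.1670, 0.1665, 0.1638, 0.1875, 0.1670], E[r] = 0.3025, γ^t·E[r] = 0.103754, running G = 0.247817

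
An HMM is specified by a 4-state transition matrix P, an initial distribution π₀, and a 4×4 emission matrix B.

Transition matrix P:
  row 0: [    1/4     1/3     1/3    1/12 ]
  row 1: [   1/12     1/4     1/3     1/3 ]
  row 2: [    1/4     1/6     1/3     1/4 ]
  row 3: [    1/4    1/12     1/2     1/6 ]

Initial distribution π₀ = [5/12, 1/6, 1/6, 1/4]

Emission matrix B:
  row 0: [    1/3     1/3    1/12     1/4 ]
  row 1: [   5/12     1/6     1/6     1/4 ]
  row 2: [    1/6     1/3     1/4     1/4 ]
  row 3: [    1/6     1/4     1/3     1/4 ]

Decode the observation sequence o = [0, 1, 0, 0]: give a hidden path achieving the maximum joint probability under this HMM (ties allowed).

t=0: δ = [1.389e-01, 6.944e-02, 2.778e-02, 4.167e-02]  (obs o_0=0)
t=1: δ = [1.157e-02, 7.716e-03, 1.543e-02, 5.787e-03]  ψ = [0, 0, 0, 1]  (obs o_1=1)
t=2: δ = [1.286e-03, 1.608e-03, 8.573e-04, 6.430e-04]  ψ = [2, 0, 2, 2]  (obs o_2=0)
t=3: δ = [1.072e-04, 1.786e-04, 8.931e-05, 8.931e-05]  ψ = [0, 0, 1, 1]  (obs o_3=0)
backtrack: best end state = 1; path = [0, 2, 0, 1]

path = [0, 2, 0, 1]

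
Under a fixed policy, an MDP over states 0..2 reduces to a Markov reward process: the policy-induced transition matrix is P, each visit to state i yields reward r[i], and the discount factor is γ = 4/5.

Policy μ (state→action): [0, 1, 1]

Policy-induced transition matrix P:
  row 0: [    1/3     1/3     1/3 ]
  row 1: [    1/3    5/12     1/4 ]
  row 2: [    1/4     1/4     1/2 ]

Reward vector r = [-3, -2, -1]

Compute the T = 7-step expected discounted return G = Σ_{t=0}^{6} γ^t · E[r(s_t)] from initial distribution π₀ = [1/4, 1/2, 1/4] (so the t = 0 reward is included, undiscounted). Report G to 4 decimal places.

t=0: π = [0.2500, 0.5000, 0.2500], E[r] = -2.0000, γ^t·E[r] = -2.000000, running G = -2.000000
t=1: π = [0.3125, 0.3542, 0.3333], E[r] = -1.9792, γ^t·E[r] = -1.583333, running G = -3.583333
t=2: π = [0.3056, 0.3351, 0.3594], E[r] = -1.9462, γ^t·E[r] = -1.245556, running G = -4.828889
t=3: π = [0.3034, 0.3313, 0.3653], E[r] = -1.9381, γ^t·E[r] = -0.992296, running G = -5.821185
t=4: π = [0.3029, 0.3305, 0.3666], E[r] = -1.9363, γ^t·E[r] = -0.793101, running G = -6.614286
t=5: π = [0.3028, 0.3303, 0.3669], E[r] = -1.9359, γ^t·E[r] = -0.634352, running G = -7.248639
t=6: π = [0.3028, 0.3303, 0.3670], E[r] = -1.9358, γ^t·E[r] = -0.507459, running G = -7.756098

G = -7.7561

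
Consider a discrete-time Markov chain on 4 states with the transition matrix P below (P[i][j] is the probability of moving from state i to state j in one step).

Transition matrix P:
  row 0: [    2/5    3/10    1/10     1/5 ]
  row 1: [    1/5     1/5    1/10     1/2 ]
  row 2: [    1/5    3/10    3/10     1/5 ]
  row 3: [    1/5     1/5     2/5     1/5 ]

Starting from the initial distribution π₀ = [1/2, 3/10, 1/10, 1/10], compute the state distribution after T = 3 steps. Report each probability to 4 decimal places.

π = [0.2520, 0.2477, 0.2268, 0.2735]

t=0: π = [0.5000, 0.3000, 0.1000, 0.1000]
t=1: π = [0.3000, 0.2600, 0.1500, 0.2900]
t=2: π = [0.2600, 0.2450, 0.2170, 0.2780]
t=3: π = [0.2520, 0.2477, 0.2268, 0.2735]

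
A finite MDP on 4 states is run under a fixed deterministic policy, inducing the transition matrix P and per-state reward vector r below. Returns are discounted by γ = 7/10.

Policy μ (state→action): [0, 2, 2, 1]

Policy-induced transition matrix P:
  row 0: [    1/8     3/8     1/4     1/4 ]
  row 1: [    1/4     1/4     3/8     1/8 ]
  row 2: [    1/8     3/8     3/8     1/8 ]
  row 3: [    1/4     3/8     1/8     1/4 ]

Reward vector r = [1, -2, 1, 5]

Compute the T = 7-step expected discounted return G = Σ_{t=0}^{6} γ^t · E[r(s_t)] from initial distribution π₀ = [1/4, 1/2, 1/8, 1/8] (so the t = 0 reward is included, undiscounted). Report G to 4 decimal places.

G = 1.4481

t=0: π = [0.2500, 0.5000, 0.1250, 0.1250], E[r] = 0.0000, γ^t·E[r] = 0.000000, running G = 0.000000
t=1: π = [0.2031, 0.3125, 0.3125, 0.1719], E[r] = 0.7500, γ^t·E[r] = 0.525000, running G = 0.525000
t=2: π = [0.1855, 0.3359, 0.3066, 0.1719], E[r] = 0.6797, γ^t·E[r] = 0.333047, running G = 0.858047
t=3: π = [0.1885, 0.3330, 0.3088, 0.1697], E[r] = 0.6797, γ^t·E[r] = 0.233133, running G = 1.091180
t=4: π = [0.1878, 0.3334, 0.3090, 0.1698], E[r] = 0.6790, γ^t·E[r] = 0.163017, running G = 1.254197
t=5: π = [0.1879, 0.3333, 0.3091, 0.1697], E[r] = 0.6788, γ^t·E[r] = 0.114089, running G = 1.368286
t=6: π = [0.1879, 0.3333, 0.3091, 0.1697], E[r] = 0.6788, γ^t·E[r] = 0.079860, running G = 1.448145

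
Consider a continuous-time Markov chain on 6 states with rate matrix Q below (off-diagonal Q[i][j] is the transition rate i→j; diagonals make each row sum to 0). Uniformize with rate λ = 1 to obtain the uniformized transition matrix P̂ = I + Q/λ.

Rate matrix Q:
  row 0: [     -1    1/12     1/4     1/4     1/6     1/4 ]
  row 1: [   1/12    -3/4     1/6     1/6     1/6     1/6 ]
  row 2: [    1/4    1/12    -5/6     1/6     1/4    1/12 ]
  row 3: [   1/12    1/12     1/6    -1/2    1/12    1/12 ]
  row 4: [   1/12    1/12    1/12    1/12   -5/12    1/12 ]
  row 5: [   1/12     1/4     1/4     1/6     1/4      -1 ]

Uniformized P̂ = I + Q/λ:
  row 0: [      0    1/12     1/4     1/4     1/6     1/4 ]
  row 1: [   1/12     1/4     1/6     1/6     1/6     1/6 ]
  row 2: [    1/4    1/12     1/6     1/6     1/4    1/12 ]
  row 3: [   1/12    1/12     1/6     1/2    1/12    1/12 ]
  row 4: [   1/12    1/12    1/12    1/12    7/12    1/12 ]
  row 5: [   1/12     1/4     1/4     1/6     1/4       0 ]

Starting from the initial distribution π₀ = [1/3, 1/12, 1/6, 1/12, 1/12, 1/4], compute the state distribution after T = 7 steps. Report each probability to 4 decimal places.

t=0: π = [0.3333, 0.0833, 0.1667, 0.0833, 0.0833, 0.2500]
t=1: π = [0.0833, 0.1389, 0.2083, 0.2153, 0.2292, 0.1250]
t=2: π = [0.1111, 0.1273, 0.1649, 0.2263, 0.2720, 0.0984]
t=3: π = [0.1016, 0.1209, 0.1615, 0.2287, 0.2831, 0.1043]
t=4: π = [0.1018, 0.1209, 0.1602, 0.2278, 0.2877, 0.1017]
t=5: π = [0.1016, 0.1204, 0.1596, 0.2271, 0.2894, 0.1019]
t=6: π = [0.1015, 0.1204, 0.1595, 0.2267, 0.2901, 0.1018]
t=7: π = [0.1015, 0.1204, 0.1594, 0.2265, 0.2904, 0.1018]

π = [0.1015, 0.1204, 0.1594, 0.2265, 0.2904, 0.1018]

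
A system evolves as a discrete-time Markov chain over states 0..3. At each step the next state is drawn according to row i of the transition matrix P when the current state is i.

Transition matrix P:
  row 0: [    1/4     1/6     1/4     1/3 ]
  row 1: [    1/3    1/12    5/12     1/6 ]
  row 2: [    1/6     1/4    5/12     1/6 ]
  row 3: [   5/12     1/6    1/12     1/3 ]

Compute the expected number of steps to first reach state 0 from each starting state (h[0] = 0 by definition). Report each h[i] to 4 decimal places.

h = [0.0000, 3.4286, 4.0000, 2.8571]

First-step conditioning: h[0] = 0; for i ≠ 0, h[i] = 1 + Σ_k P[i][k]·h[k].
  h[1] = 1 + 1/12·h[1] + 5/12·h[2] + 1/6·h[3]
  h[2] = 1 + 1/4·h[1] + 5/12·h[2] + 1/6·h[3]
  h[3] = 1 + 1/6·h[1] + 1/12·h[2] + 1/3·h[3]
Solving the 3×3 linear system over states ≠ 0 gives exactly h = [0, 24/7, 4, 20/7] (h[0] = 0 is the target).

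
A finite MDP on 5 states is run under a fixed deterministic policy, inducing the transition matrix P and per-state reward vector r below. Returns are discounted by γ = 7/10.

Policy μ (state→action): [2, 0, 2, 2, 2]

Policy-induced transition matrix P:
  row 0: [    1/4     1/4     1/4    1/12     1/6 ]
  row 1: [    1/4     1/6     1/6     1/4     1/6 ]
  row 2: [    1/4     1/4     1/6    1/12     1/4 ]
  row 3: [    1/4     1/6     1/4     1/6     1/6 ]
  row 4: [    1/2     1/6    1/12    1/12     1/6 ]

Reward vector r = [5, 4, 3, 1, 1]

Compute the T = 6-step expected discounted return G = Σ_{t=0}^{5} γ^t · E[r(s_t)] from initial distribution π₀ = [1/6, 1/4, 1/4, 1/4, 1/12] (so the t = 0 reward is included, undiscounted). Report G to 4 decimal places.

G = 9.0124

t=0: π = [0.1667, 0.2500, 0.2500, 0.2500, 0.0833], E[r] = 2.9167, γ^t·E[r] = 2.916667, running G = 2.916667
t=1: π = [0.2708, 0.2014, 0.1944, 0.1458, 0.1875], E[r] = 3.0764, γ^t·E[r] = 2.153472, running G = 5.070139
t=2: π = [0.2969, 0.2054, 0.1858, 0.1291, 0.1829], E[r] = 3.1753, γ^t·E[r] = 1.555920, running G = 6.626059
t=3: π = [0.2957, 0.2069, 0.1869, 0.1283, 0.1821], E[r] = 3.1774, γ^t·E[r] = 1.089839, running G = 7.715898
t=4: π = [0.2955, 0.2069, 0.1868, 0.1285, 0.1822], E[r] = 3.1765, γ^t·E[r] = 0.762667, running G = 8.478565
t=5: π = [0.2956, 0.2069, 0.1868, 0.1285, 0.1822], E[r] = 3.1765, γ^t·E[r] = 0.533869, running G = 9.012434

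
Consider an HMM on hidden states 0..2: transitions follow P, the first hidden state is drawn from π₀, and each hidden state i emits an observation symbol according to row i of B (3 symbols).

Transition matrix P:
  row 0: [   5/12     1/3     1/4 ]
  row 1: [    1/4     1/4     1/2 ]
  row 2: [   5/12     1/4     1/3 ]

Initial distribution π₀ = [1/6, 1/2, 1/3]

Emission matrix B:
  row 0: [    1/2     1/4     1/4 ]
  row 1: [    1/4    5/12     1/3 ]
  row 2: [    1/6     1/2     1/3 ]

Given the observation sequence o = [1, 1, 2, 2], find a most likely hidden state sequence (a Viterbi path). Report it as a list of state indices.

t=0: δ = [4.167e-02, 2.083e-01, 1.667e-01]  (obs o_0=1)
t=1: δ = [1.736e-02, 2.170e-02, 5.208e-02]  ψ = [2, 1, 1]  (obs o_1=1)
t=2: δ = [5.425e-03, 4.340e-03, 5.787e-03]  ψ = [2, 2, 2]  (obs o_2=2)
t=3: δ = [6.028e-04, 6.028e-04, 7.234e-04]  ψ = [2, 0, 1]  (obs o_3=2)
backtrack: best end state = 2; path = [1, 2, 1, 2]

path = [1, 2, 1, 2]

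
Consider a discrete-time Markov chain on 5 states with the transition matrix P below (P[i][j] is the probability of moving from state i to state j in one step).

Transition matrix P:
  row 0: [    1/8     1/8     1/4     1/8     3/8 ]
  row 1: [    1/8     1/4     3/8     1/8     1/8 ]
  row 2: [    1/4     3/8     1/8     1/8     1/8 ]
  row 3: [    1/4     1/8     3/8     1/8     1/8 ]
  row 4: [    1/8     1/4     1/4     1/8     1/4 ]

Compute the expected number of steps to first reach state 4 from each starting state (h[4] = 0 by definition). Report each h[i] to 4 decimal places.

h = [4.4566, 5.9178, 5.7717, 5.7352, 0.0000]

First-step conditioning: h[4] = 0; for i ≠ 4, h[i] = 1 + Σ_k P[i][k]·h[k].
  h[0] = 1 + 1/8·h[0] + 1/8·h[1] + 1/4·h[2] + 1/8·h[3]
  h[1] = 1 + 1/8·h[0] + 1/4·h[1] + 3/8·h[2] + 1/8·h[3]
  h[2] = 1 + 1/4·h[0] + 3/8·h[1] + 1/8·h[2] + 1/8·h[3]
  h[3] = 1 + 1/4·h[0] + 1/8·h[1] + 3/8·h[2] + 1/8·h[3]
Solving the 4×4 linear system over states ≠ 4 gives exactly h = [976/219, 432/73, 1264/219, 1256/219, 0] (h[4] = 0 is the target).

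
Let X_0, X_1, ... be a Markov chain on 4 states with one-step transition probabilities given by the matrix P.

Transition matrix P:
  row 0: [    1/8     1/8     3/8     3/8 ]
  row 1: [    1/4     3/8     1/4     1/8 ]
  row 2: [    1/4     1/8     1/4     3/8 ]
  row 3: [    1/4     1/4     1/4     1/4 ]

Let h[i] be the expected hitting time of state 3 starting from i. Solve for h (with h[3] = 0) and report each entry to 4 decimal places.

First-step conditioning: h[3] = 0; for i ≠ 3, h[i] = 1 + Σ_k P[i][k]·h[k].
  h[0] = 1 + 1/8·h[0] + 1/8·h[1] + 3/8·h[2]
  h[1] = 1 + 1/4·h[0] + 3/8·h[1] + 1/4·h[2]
  h[2] = 1 + 1/4·h[0] + 1/8·h[1] + 1/4·h[2]
Solving the 3×3 linear system over states ≠ 3 gives exactly h = [3, 4, 3, 0] (h[3] = 0 is the target).

h = [3.0000, 4.0000, 3.0000, 0.0000]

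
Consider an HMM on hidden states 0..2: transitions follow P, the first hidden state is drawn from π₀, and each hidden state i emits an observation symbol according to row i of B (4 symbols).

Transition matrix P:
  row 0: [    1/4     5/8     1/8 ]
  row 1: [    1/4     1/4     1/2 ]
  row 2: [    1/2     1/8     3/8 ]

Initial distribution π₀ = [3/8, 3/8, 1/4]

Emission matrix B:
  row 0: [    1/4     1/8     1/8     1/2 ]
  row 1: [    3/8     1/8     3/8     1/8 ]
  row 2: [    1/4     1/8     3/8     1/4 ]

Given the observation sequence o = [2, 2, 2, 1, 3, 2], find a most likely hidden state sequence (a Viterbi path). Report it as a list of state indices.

path = [1, 2, 2, 2, 0, 1]

t=0: δ = [4.688e-02, 1.406e-01, 9.375e-02]  (obs o_0=2)
t=1: δ = [5.859e-03, 1.318e-02, 2.637e-02]  ψ = [2, 1, 1]  (obs o_1=2)
t=2: δ = [1.648e-03, 1.373e-03, 3.708e-03]  ψ = [2, 0, 2]  (obs o_2=2)
t=3: δ = [2.317e-04, 1.287e-04, 1.738e-04]  ψ = [2, 0, 2]  (obs o_3=1)
t=4: δ = [4.345e-05, 1.810e-05, 1.629e-05]  ψ = [2, 0, 2]  (obs o_4=3)
t=5: δ = [1.358e-06, 1.018e-05, 3.395e-06]  ψ = [0, 0, 1]  (obs o_5=2)
backtrack: best end state = 1; path = [1, 2, 2, 2, 0, 1]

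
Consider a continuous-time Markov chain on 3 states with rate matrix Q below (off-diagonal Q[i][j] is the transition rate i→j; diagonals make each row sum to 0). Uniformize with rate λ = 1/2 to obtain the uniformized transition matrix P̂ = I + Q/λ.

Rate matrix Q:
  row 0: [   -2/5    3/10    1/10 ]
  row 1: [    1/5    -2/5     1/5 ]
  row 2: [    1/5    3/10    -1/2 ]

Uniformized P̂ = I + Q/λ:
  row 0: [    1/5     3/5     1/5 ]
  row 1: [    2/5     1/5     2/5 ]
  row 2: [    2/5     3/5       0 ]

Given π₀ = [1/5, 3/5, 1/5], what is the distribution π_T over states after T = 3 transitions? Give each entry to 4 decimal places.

π = [0.3344, 0.4176, 0.2480]

t=0: π = [0.2000, 0.6000, 0.2000]
t=1: π = [0.3600, 0.3600, 0.2800]
t=2: π = [0.3280, 0.4560, 0.2160]
t=3: π = [0.3344, 0.4176, 0.2480]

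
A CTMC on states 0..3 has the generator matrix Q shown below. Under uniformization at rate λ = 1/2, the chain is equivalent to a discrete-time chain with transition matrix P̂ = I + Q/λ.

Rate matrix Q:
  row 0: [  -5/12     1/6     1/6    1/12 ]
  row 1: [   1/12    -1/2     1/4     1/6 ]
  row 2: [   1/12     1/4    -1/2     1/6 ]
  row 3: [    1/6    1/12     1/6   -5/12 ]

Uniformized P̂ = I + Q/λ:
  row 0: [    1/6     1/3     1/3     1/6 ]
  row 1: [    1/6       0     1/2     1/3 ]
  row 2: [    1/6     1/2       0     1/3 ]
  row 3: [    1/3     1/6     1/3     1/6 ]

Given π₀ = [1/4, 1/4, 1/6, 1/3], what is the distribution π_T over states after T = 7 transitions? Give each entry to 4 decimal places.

π = [0.2093, 0.2526, 0.2822, 0.2558]

t=0: π = [0.2500, 0.2500, 0.1667, 0.3333]
t=1: π = [0.2222, 0.2222, 0.3194, 0.2361]
t=2: π = [0.2060, 0.2731, 0.2639, 0.2569]
t=3: π = [0.2095, 0.2434, 0.2909, 0.2562]
t=4: π = [0.2094, 0.2580, 0.2769, 0.2557]
t=5: π = [0.2093, 0.2509, 0.2840, 0.2558]
t=6: π = [0.2093, 0.2544, 0.2805, 0.2558]
t=7: π = [0.2093, 0.2526, 0.2822, 0.2558]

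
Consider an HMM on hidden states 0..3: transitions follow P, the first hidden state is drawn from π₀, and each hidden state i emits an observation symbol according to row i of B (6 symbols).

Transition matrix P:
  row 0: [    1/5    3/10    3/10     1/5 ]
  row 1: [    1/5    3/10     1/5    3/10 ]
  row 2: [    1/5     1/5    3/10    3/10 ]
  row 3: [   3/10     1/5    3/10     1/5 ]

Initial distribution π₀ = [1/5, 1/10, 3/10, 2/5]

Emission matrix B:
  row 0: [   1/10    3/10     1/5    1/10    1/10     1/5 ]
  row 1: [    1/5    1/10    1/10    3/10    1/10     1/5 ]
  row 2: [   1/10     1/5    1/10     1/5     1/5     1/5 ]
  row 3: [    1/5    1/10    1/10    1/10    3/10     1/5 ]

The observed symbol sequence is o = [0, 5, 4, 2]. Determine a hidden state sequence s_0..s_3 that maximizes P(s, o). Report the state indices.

t=0: δ = [2.000e-02, 2.000e-02, 3.000e-02, 8.000e-02]  (obs o_0=0)
t=1: δ = [4.800e-03, 3.200e-03, 4.800e-03, 3.200e-03]  ψ = [3, 3, 3, 3]  (obs o_1=5)
t=2: δ = [9.600e-05, 1.440e-04, 2.880e-04, 4.320e-04]  ψ = [0, 0, 0, 2]  (obs o_2=4)
t=3: δ = [2.592e-05, 8.640e-06, 1.296e-05, 8.640e-06]  ψ = [3, 3, 3, 2]  (obs o_3=2)
backtrack: best end state = 0; path = [3, 2, 3, 0]

path = [3, 2, 3, 0]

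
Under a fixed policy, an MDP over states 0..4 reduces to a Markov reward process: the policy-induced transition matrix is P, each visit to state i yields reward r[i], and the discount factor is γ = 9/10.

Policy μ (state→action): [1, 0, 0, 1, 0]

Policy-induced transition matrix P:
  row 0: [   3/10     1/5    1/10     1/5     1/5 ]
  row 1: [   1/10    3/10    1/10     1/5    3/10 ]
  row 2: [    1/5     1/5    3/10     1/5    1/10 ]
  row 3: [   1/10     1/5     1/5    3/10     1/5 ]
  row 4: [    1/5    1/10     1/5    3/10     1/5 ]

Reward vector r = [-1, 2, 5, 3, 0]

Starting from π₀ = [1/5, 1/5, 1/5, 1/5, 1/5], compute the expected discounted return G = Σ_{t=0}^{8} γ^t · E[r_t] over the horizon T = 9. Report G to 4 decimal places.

t=0: π = [0.2000, 0.2000, 0.2000, 0.2000, 0.2000], E[r] = 1.8000, γ^t·E[r] = 1.800000, running G = 1.800000
t=1: π = [0.1800, 0.2000, 0.1800, 0.2400, 0.2000], E[r] = 1.8400, γ^t·E[r] = 1.656000, running G = 3.456000
t=2: π = [0.1740, 0.2000, 0.1800, 0.2440, 0.2020], E[r] = 1.8580, γ^t·E[r] = 1.504980, running G = 4.960980
t=3: π = [0.1730, 0.1998, 0.1806, 0.2446, 0.2020], E[r] = 1.8634, γ^t·E[r] = 1.358419, running G = 6.319399
t=4: π = [0.1729, 0.1998, 0.1808, 0.2447, 0.2019], E[r] = 1.8646, γ^t·E[r] = 1.223351, running G = 7.542750
t=5: π = [0.1728, 0.1998, 0.1808, 0.2447, 0.2019], E[r] = 1.8648, γ^t·E[r] = 1.101130, running G = 8.643880
t=6: π = [0.1728, 0.1998, 0.1808, 0.2447, 0.2019], E[r] = 1.8648, γ^t·E[r] = 0.991030, running G = 9.634910
t=7: π = [0.1728, 0.1998, 0.1808, 0.2447, 0.2019], E[r] = 1.8648, γ^t·E[r] = 0.891928, running G = 10.526838
t=8: π = [0.1728, 0.1998, 0.1808, 0.2447, 0.2019], E[r] = 1.8648, γ^t·E[r] = 0.802735, running G = 11.329573

G = 11.3296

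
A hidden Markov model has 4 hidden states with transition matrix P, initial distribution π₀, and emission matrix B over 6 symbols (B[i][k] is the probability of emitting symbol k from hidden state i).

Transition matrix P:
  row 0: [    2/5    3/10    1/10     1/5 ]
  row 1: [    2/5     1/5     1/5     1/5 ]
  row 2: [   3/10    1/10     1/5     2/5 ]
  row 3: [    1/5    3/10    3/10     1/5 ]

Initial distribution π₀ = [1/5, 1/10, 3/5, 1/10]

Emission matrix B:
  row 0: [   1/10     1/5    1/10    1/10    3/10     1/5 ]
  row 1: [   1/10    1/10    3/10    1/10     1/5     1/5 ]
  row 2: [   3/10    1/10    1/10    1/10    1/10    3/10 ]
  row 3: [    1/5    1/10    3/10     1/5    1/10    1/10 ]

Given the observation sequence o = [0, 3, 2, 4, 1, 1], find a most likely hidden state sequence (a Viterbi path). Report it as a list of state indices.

t=0: δ = [2.000e-02, 1.000e-02, 1.800e-01, 2.000e-02]  (obs o_0=0)
t=1: δ = [5.400e-03, 1.800e-03, 3.600e-03, 1.440e-02]  ψ = [2, 2, 2, 2]  (obs o_1=3)
t=2: δ = [2.880e-04, 1.296e-03, 4.320e-04, 8.640e-04]  ψ = [3, 3, 3, 3]  (obs o_2=2)
t=3: δ = [1.555e-04, 5.184e-05, 2.592e-05, 2.592e-05]  ψ = [1, 1, 1, 1]  (obs o_3=4)
t=4: δ = [1.244e-05, 4.666e-06, 1.555e-06, 3.110e-06]  ψ = [0, 0, 0, 0]  (obs o_4=1)
t=5: δ = [9.953e-07, 3.732e-07, 1.244e-07, 2.488e-07]  ψ = [0, 0, 0, 0]  (obs o_5=1)
backtrack: best end state = 0; path = [2, 3, 1, 0, 0, 0]

path = [2, 3, 1, 0, 0, 0]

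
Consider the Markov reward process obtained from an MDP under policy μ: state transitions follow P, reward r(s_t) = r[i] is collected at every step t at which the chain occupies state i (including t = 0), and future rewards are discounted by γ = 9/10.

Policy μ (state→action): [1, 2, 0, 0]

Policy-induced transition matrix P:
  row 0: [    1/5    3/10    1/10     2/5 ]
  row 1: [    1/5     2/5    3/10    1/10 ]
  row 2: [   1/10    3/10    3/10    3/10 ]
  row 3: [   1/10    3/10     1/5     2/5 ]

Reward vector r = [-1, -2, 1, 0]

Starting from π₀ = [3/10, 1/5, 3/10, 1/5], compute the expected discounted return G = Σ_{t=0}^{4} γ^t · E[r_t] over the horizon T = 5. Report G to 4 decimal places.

t=0: π = [0.3000, 0.2000, 0.3000, 0.2000], E[r] = -0.4000, γ^t·E[r] = -0.400000, running G = -0.400000
t=1: π = [0.1500, 0.3200, 0.2200, 0.3100], E[r] = -0.5700, γ^t·E[r] = -0.513000, running G = -0.913000
t=2: π = [0.1470, 0.3320, 0.2390, 0.2820], E[r] = -0.5720, γ^t·E[r] = -0.463320, running G = -1.376320
t=3: π = [0.1479, 0.3332, 0.2424, 0.2765], E[r] = -0.5719, γ^t·E[r] = -0.416915, running G = -1.793235
t=4: π = [0.1481, 0.3333, 0.2428, 0.2758], E[r] = -0.5720, γ^t·E[r] = -0.375276, running G = -2.168511

G = -2.1685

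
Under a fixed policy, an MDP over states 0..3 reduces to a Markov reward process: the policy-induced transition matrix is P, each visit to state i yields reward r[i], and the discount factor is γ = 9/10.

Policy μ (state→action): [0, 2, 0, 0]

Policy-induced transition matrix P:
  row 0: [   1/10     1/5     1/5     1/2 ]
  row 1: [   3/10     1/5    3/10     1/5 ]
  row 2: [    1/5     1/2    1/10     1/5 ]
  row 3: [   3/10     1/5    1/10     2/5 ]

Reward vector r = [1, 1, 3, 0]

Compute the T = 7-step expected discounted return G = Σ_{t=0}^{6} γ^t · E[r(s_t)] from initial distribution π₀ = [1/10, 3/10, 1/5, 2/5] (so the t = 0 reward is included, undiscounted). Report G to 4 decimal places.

G = 5.2814

t=0: π = [0.1000, 0.3000, 0.2000, 0.4000], E[r] = 1.0000, γ^t·E[r] = 1.000000, running G = 1.000000
t=1: π = [0.2600, 0.2600, 0.1700, 0.3100], E[r] = 1.0300, γ^t·E[r] = 0.927000, running G = 1.927000
t=2: π = [0.2310, 0.2510, 0.1780, 0.3400], E[r] = 1.0160, γ^t·E[r] = 0.822960, running G = 2.749960
t=3: π = [0.2360, 0.2534, 0.1733, 0.3373], E[r] = 1.0093, γ^t·E[r] = 0.735780, running G = 3.485740
t=4: π = [0.2355, 0.2520, 0.1743, 0.3383], E[r] = 1.0103, γ^t·E[r] = 0.662858, running G = 4.148598
t=5: π = [0.2355, 0.2523, 0.1739, 0.3383], E[r] = 1.0096, γ^t·E[r] = 0.596157, running G = 4.744754
t=6: π = [0.2355, 0.2522, 0.1740, 0.3383], E[r] = 1.0097, γ^t·E[r] = 0.536600, running G = 5.281354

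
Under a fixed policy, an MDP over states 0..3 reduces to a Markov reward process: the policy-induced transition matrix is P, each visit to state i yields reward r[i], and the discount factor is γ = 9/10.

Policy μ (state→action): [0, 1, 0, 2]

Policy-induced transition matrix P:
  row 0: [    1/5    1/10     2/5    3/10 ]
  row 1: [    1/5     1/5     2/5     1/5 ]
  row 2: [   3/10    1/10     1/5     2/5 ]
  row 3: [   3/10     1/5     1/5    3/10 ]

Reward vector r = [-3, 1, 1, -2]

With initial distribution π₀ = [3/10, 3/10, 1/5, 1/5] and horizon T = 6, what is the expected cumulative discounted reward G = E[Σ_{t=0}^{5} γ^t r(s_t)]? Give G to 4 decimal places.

t=0: π = [0.3000, 0.3000, 0.2000, 0.2000], E[r] = -0.8000, γ^t·E[r] = -0.800000, running G = -0.800000
t=1: π = [0.2400, 0.1500, 0.3200, 0.2900], E[r] = -0.8300, γ^t·E[r] = -0.747000, running G = -1.547000
t=2: π = [0.2610, 0.1440, 0.2780, 0.3170], E[r] = -0.9950, γ^t·E[r] = -0.805950, running G = -2.352950
t=3: π = [0.2595, 0.1461, 0.2810, 0.3134], E[r] = -0.9782, γ^t·E[r] = -0.713108, running G = -3.066058
t=4: π = [0.2594, 0.1460, 0.2811, 0.3135], E[r] = -0.9782, γ^t·E[r] = -0.641817, running G = -3.707875
t=5: π = [0.2595, 0.1459, 0.2811, 0.3135], E[r] = -0.9784, γ^t·E[r] = -0.577732, running G = -4.285607

G = -4.2856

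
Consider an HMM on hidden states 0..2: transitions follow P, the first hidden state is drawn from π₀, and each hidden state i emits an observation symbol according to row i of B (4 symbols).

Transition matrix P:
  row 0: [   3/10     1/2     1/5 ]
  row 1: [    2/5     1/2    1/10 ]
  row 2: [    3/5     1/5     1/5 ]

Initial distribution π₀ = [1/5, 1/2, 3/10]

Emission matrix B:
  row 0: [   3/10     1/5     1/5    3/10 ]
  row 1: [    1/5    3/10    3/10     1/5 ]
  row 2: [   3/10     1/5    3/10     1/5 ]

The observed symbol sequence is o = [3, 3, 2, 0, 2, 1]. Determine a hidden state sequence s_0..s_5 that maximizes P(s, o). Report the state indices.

path = [1, 0, 1, 0, 1, 1]

t=0: δ = [6.000e-02, 1.000e-01, 6.000e-02]  (obs o_0=3)
t=1: δ = [1.200e-02, 1.000e-02, 2.400e-03]  ψ = [1, 1, 0]  (obs o_1=3)
t=2: δ = [8.000e-04, 1.800e-03, 7.200e-04]  ψ = [1, 0, 0]  (obs o_2=2)
t=3: δ = [2.160e-04, 1.800e-04, 5.400e-05]  ψ = [1, 1, 1]  (obs o_3=0)
t=4: δ = [1.440e-05, 3.240e-05, 1.296e-05]  ψ = [1, 0, 0]  (obs o_4=2)
t=5: δ = [2.592e-06, 4.860e-06, 6.480e-07]  ψ = [1, 1, 1]  (obs o_5=1)
backtrack: best end state = 1; path = [1, 0, 1, 0, 1, 1]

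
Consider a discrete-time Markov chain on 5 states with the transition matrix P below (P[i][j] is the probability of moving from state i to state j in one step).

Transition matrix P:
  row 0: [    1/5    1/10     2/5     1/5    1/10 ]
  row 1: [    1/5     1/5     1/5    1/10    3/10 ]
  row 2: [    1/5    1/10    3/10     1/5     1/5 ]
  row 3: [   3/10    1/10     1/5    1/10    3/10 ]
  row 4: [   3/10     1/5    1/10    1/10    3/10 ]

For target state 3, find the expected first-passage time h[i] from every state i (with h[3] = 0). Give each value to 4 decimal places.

First-step conditioning: h[3] = 0; for i ≠ 3, h[i] = 1 + Σ_k P[i][k]·h[k].
  h[0] = 1 + 1/5·h[0] + 1/10·h[1] + 2/5·h[2] + 1/10·h[4]
  h[1] = 1 + 1/5·h[0] + 1/5·h[1] + 1/5·h[2] + 3/10·h[4]
  h[2] = 1 + 1/5·h[0] + 1/10·h[1] + 3/10·h[2] + 1/5·h[4]
  h[4] = 1 + 3/10·h[0] + 1/5·h[1] + 1/10·h[2] + 3/10·h[4]
Solving the 4×4 linear system over states ≠ 3 gives exactly h = [7990/1337, 1300/191, 8090/1337, 0, 9090/1337] (h[3] = 0 is the target).

h = [5.9761, 6.8063, 6.0509, 0.0000, 6.7988]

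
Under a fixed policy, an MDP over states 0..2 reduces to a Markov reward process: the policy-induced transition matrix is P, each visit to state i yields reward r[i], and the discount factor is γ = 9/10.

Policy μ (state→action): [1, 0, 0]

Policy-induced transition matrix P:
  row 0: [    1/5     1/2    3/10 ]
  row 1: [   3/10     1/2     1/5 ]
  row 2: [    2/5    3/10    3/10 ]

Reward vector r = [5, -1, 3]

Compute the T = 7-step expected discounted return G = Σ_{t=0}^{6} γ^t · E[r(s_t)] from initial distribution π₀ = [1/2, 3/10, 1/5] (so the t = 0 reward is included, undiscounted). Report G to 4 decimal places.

t=0: π = [0.5000, 0.3000, 0.2000], E[r] = 2.8000, γ^t·E[r] = 2.800000, running G = 2.800000
t=1: π = [0.2700, 0.4600, 0.2700], E[r] = 1.7000, γ^t·E[r] = 1.530000, running G = 4.330000
t=2: π = [0.3000, 0.4460, 0.2540], E[r] = 1.8160, γ^t·E[r] = 1.470960, running G = 5.800960
t=3: π = [0.2954, 0.4492, 0.2554], E[r] = 1.7940, γ^t·E[r] = 1.307826, running G = 7.108786
t=4: π = [0.2960, 0.4489, 0.2551], E[r] = 1.7963, γ^t·E[r] = 1.178566, running G = 8.287352
t=5: π = [0.2959, 0.4490, 0.2551], E[r] = 1.7959, γ^t·E[r] = 1.060449, running G = 9.347801
t=6: π = [0.2959, 0.4490, 0.2551], E[r] = 1.7959, γ^t·E[r] = 0.954429, running G = 10.302230

G = 10.3022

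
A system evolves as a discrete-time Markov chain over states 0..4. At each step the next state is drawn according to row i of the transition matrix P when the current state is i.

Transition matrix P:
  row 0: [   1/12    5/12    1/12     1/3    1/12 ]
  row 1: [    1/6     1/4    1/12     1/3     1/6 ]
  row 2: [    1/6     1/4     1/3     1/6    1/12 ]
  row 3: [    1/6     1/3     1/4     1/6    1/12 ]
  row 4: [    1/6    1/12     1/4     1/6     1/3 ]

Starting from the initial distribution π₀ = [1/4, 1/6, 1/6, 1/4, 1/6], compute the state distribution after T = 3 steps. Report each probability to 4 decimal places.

t=0: π = [0.2500, 0.1667, 0.1667, 0.2500, 0.1667]
t=1: π = [0.1458, 0.2847, 0.1944, 0.2361, 0.1389]
t=2: π = [0.1545, 0.2708, 0.1944, 0.2384, 0.1418]
t=3: π = [0.1538, 0.2720, 0.1953, 0.2376, 0.1413]

π = [0.1538, 0.2720, 0.1953, 0.2376, 0.1413]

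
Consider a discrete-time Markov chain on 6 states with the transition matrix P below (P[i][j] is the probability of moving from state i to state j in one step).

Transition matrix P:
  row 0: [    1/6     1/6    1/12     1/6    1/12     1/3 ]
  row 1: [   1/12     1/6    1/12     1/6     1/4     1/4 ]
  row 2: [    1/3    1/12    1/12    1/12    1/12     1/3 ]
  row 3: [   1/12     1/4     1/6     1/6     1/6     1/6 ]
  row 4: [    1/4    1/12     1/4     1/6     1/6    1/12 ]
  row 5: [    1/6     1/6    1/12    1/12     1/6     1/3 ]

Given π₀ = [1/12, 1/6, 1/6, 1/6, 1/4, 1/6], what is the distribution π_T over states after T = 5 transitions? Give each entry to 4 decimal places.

t=0: π = [0.0833, 0.1667, 0.1667, 0.1667, 0.2500, 0.1667]
t=1: π = [0.1875, 0.1458, 0.1389, 0.1389, 0.1597, 0.2292]
t=2: π = [0.1794, 0.1534, 0.1215, 0.1360, 0.1516, 0.2581]
t=3: π = [0.1754, 0.1552, 0.1199, 0.1350, 0.1544, 0.2600]
t=4: π = [0.1753, 0.1551, 0.1203, 0.1350, 0.1550, 0.2593]
t=5: π = [0.1755, 0.1550, 0.1204, 0.1350, 0.1550, 0.2592]

π = [0.1755, 0.1550, 0.1204, 0.1350, 0.1550, 0.2592]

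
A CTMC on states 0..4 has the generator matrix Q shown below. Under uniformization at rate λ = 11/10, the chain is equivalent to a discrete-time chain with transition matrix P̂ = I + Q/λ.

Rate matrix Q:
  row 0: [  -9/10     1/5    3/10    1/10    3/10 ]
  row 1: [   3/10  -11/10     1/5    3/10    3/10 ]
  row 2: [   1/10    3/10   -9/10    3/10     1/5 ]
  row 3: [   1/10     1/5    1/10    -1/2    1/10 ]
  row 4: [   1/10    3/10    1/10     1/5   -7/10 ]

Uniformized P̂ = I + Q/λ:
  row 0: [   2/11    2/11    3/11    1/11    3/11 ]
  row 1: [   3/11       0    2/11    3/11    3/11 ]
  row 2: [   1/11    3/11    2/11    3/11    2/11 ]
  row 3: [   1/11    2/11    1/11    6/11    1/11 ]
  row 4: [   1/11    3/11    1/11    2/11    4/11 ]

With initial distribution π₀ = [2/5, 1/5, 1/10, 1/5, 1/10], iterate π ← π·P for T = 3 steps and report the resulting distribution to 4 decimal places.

t=0: π = [0.4000, 0.2000, 0.1000, 0.2000, 0.1000]
t=1: π = [0.1636, 0.1636, 0.1909, 0.2455, 0.2364]
t=2: π = [0.1355, 0.1909, 0.1529, 0.2884, 0.2322]
t=3: π = [0.1379, 0.1821, 0.1468, 0.3056, 0.2275]

π = [0.1379, 0.1821, 0.1468, 0.3056, 0.2275]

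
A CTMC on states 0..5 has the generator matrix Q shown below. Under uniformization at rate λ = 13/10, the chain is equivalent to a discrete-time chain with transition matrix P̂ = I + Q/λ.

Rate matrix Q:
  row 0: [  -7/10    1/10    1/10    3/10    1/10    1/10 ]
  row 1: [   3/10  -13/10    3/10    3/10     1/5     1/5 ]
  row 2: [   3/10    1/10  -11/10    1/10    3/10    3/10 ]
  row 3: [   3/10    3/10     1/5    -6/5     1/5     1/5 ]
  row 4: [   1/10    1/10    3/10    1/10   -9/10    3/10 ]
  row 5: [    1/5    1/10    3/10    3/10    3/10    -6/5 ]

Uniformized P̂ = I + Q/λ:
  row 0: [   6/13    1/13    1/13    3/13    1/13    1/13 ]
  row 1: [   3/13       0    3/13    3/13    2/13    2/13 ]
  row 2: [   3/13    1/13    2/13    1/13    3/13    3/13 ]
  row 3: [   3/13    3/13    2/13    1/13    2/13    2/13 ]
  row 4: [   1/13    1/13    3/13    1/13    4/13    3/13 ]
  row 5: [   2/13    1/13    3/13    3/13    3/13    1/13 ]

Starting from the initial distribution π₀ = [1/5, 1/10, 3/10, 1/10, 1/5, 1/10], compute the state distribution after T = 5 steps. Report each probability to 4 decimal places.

t=0: π = [0.2000, 0.1000, 0.3000, 0.1000, 0.2000, 0.1000]
t=1: π = [0.2385, 0.0846, 0.1692, 0.1385, 0.2000, 0.1692]
t=2: π = [0.2420, 0.0917, 0.1704, 0.1527, 0.1923, 0.1509]
t=3: π = [0.2454, 0.0934, 0.1687, 0.1515, 0.1895, 0.1515]
t=4: π = [0.2466, 0.0930, 0.1684, 0.1524, 0.1888, 0.1509]
t=5: π = [0.2470, 0.0932, 0.1682, 0.1524, 0.1885, 0.1507]

π = [0.2470, 0.0932, 0.1682, 0.1524, 0.1885, 0.1507]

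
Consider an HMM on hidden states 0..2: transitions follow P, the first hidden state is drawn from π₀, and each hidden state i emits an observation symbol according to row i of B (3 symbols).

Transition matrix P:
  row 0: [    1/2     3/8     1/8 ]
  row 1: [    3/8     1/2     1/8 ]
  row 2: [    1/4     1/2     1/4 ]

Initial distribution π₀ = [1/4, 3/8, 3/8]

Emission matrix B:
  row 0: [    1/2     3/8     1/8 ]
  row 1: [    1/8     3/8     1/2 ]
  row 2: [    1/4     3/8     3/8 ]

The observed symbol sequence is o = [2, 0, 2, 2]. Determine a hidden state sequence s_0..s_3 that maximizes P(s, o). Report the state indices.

path = [1, 0, 1, 1]

t=0: δ = [3.125e-02, 1.875e-01, 1.406e-01]  (obs o_0=2)
t=1: δ = [3.516e-02, 1.172e-02, 8.789e-03]  ψ = [1, 1, 2]  (obs o_1=0)
t=2: δ = [2.197e-03, 6.592e-03, 1.648e-03]  ψ = [0, 0, 0]  (obs o_2=2)
t=3: δ = [3.090e-04, 1.648e-03, 3.090e-04]  ψ = [1, 1, 1]  (obs o_3=2)
backtrack: best end state = 1; path = [1, 0, 1, 1]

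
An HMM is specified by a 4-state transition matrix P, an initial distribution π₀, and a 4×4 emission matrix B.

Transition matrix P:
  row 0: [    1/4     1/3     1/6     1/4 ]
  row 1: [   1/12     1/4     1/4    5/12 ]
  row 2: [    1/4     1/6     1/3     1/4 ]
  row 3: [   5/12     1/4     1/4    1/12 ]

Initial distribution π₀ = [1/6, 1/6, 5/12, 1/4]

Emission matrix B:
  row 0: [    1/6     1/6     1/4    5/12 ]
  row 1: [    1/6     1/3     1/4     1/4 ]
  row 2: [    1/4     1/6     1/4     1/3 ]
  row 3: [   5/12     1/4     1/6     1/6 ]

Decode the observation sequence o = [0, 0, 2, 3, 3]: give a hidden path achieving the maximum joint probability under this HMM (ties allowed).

t=0: δ = [2.778e-02, 2.778e-02, 1.042e-01, 1.042e-01]  (obs o_0=0)
t=1: δ = [7.234e-03, 4.340e-03, 8.681e-03, 1.085e-02]  ψ = [3, 3, 2, 2]  (obs o_1=0)
t=2: δ = [1.130e-03, 6.782e-04, 7.234e-04, 3.617e-04]  ψ = [3, 3, 2, 2]  (obs o_2=2)
t=3: δ = [1.177e-04, 9.419e-05, 8.038e-05, 4.710e-05]  ψ = [0, 0, 2, 0]  (obs o_3=3)
t=4: δ = [1.226e-05, 9.811e-06, 8.931e-06, 6.541e-06]  ψ = [0, 0, 2, 1]  (obs o_4=3)
backtrack: best end state = 0; path = [2, 3, 0, 0, 0]

path = [2, 3, 0, 0, 0]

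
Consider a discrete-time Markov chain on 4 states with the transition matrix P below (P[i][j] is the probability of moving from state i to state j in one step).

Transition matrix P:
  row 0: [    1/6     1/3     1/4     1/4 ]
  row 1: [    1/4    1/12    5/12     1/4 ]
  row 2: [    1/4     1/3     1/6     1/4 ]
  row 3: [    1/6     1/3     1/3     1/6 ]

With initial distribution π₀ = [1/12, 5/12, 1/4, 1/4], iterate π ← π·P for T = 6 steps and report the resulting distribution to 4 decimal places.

t=0: π = [0.0833, 0.4167, 0.2500, 0.2500]
t=1: π = [0.2222, 0.2292, 0.3194, 0.2292]
t=2: π = [0.2124, 0.2760, 0.2807, 0.2309]
t=3: π = [0.2131, 0.2643, 0.2919, 0.2308]
t=4: π = [0.2130, 0.2673, 0.2890, 0.2308]
t=5: π = [0.2130, 0.2665, 0.2897, 0.2308]
t=6: π = [0.2130, 0.2667, 0.2895, 0.2308]

π = [0.2130, 0.2667, 0.2895, 0.2308]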